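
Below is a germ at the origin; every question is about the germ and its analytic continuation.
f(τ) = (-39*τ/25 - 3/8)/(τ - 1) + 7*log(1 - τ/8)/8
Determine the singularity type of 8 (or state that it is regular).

The term (7/8)*log(1 - τ/(8)) has argument 1 - 8/(8) = 0 at 8: a logarithmic (infinitely-sheeted) branch point; the remaining terms are analytic or single-valued there.

The point is a logarithmic branch point.


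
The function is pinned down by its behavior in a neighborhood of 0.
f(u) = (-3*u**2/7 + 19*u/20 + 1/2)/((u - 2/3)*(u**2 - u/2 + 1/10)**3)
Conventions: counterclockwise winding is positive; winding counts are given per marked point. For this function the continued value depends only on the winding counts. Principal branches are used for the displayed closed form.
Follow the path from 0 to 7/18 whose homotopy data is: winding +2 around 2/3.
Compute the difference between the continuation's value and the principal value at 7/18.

Continued minus principal equals 0.

The function is rational, hence single-valued: continuing it around any pole returns the same value, so the difference is 0.


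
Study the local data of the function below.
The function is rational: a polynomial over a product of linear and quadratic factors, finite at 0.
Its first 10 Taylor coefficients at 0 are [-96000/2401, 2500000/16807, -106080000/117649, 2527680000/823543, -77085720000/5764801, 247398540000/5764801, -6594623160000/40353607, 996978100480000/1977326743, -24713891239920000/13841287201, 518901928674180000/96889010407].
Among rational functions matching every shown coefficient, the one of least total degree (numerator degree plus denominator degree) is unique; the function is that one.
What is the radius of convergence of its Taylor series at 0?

No rational of total degree below 8 reproduces all 10 coefficients; solving the [1/7] Pade equations on them gives f(η) = (4*η/3 - 32/7)/((η - 1/3)*(η**2 - 3*η/2 - 7/10)**3), whose expansion matches every shown term.
Denominator factor (η - 1/3): pole of order 1 at 1/3, modulus 1/3.
Denominator factor (η**2 - 3*η/2 - 7/10)^3: discriminant 101/20, real irrational roots 3/4 + (1/20)*sqrt(505) and 3/4 - (1/20)*sqrt(505); poles of order 3, moduli 3/4 + (1/20)*sqrt(505) and -3/4 + (1/20)*sqrt(505).
The radius of convergence is the smallest modulus among the singular points: 1/3.

The radius of convergence is 1/3.


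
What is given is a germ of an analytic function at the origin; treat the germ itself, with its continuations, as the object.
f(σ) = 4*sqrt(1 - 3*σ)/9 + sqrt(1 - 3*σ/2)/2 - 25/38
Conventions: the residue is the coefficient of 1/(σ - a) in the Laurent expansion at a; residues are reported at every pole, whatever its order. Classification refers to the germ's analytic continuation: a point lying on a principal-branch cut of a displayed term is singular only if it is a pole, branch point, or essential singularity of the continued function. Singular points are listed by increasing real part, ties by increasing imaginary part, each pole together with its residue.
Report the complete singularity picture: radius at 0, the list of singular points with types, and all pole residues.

Branch term (1/2)*sqrt(1 - σ/(2/3)): its argument vanishes at σ = 2/3, a square-root branch point, modulus 2/3.
Branch term (4/9)*sqrt(1 - σ/(1/3)): its argument vanishes at σ = 1/3, a square-root branch point, modulus 1/3.
The radius of convergence is the smallest modulus among the singular points: 1/3.
List the singular points by increasing real part (a conjugate pair: the negative imaginary part first).

Radius of convergence at 0: 1/3.
At 1/3: an algebraic (square-root) branch point.
At 2/3: an algebraic (square-root) branch point.


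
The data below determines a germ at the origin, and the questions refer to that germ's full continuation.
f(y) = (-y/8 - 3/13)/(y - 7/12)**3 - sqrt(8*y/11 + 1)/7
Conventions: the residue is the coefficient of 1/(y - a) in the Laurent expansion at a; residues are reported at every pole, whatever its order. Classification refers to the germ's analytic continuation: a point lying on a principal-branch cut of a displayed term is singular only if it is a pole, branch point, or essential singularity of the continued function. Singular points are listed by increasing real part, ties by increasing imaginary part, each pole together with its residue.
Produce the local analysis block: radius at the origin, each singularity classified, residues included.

Radius of convergence at 0: 7/12.
At -11/8: an algebraic (square-root) branch point.
At 7/12: a pole of order 3; residue 0.

Denominator factor (y - 7/12)^3: pole of order 3 at 7/12, modulus 7/12.
Branch term (-1/7)*sqrt(1 - y/(-11/8)): its argument vanishes at y = -11/8, a square-root branch point, modulus 11/8.
The radius of convergence is the smallest modulus among the singular points: 7/12.
The branch term is analytic at 7/12 and contributes nothing to the residue; only the rational part matters.
At the order-3 pole 7/12 set g(y) = (y - (7/12))^3*(rational part) = -y/8 - 3/13.
Order-3 pole: residue = g''(a)/2; g''(7/12) = 0, so the residue is 0.
List the singular points by increasing real part (a conjugate pair: the negative imaginary part first).


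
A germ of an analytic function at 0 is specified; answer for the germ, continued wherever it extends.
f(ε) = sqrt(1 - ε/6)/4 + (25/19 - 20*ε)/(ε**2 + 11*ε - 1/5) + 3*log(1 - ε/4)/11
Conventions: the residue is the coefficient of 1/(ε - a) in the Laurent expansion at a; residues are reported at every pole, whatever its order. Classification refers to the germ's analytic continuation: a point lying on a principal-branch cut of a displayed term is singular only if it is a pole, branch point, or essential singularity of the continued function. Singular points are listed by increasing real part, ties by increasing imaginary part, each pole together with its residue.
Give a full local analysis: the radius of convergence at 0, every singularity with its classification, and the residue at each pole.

Denominator factor (ε**2 + 11*ε - 1/5): discriminant 609/5, real irrational roots -11/2 + (1/10)*sqrt(3045) and -11/2 - (1/10)*sqrt(3045); poles of order 1, moduli -11/2 + (1/10)*sqrt(3045) and 11/2 + (1/10)*sqrt(3045).
Branch term (1/4)*sqrt(1 - ε/(6)): its argument vanishes at ε = 6, a square-root branch point, modulus 6.
Branch term (3/11)*log(1 - ε/(4)): its argument vanishes at ε = 4, a logarithmic branch point, modulus 4.
The radius of convergence is the smallest modulus among the singular points: -11/2 + (1/10)*sqrt(3045).
The branch terms are analytic at -11/2 - (1/10)*sqrt(3045) and contribute nothing to the residue; only the rational part matters.
The factor ε**2 + 11*ε - 1/5 splits as (ε - a)(ε - a') with a = -11/2 - (1/10)*sqrt(3045), a' = -11/2 + (1/10)*sqrt(3045). At the order-1 pole a set g(ε) = (ε - a)*(rational part) = [25/19 - 20*ε] / (ε - a').
Simple pole: residue = g(a) at a = -11/2 - (1/10)*sqrt(3045), which is -10 - (705/3857)*sqrt(3045).
The branch terms are analytic at -11/2 + (1/10)*sqrt(3045) and contribute nothing to the residue; only the rational part matters.
The factor ε**2 + 11*ε - 1/5 splits as (ε - a)(ε - a') with a = -11/2 + (1/10)*sqrt(3045), a' = -11/2 - (1/10)*sqrt(3045). At the order-1 pole a set g(ε) = (ε - a)*(rational part) = [25/19 - 20*ε] / (ε - a').
Simple pole: residue = g(a) at a = -11/2 + (1/10)*sqrt(3045), which is -10 + (705/3857)*sqrt(3045).
List the singular points by increasing real part (a conjugate pair: the negative imaginary part first).

Radius of convergence at 0: -11/2 + (1/10)*sqrt(3045).
At -11/2 - (1/10)*sqrt(3045): a pole of order 1; residue -10 - (705/3857)*sqrt(3045).
At -11/2 + (1/10)*sqrt(3045): a pole of order 1; residue -10 + (705/3857)*sqrt(3045).
At 4: a logarithmic branch point.
At 6: an algebraic (square-root) branch point.


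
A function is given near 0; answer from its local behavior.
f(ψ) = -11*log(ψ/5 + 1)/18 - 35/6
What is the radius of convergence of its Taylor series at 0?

The radius of convergence is 5.

Branch term (-11/18)*log(1 - ψ/(-5)): its argument vanishes at ψ = -5, a logarithmic branch point, modulus 5.
The radius of convergence is the smallest modulus among the singular points: 5.


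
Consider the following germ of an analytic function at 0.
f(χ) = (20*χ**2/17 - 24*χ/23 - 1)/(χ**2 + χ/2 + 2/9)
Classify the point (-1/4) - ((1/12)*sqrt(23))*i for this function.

The point is a pole of order 1.

The denominator factor χ**2 + χ/2 + 2/9 vanishes at (-1/4) - ((1/12)*sqrt(23))*i and appears to the power 1; the numerator there equals (-6007/7038) + ((319/2346)*sqrt(23))*i, nonzero, and no other factor vanishes.
Hence a pole whose order is the multiplicity, 1.


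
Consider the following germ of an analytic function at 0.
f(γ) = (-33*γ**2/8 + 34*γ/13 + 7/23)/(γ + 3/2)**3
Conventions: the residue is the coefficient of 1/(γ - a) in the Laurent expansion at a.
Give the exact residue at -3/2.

The residue is -33/8.

At the order-3 pole -3/2 set g(γ) = (γ - (-3/2))^3*f(γ) = -33*γ**2/8 + 34*γ/13 + 7/23.
Order-3 pole: residue = g''(a)/2; g''(-3/2) = -33/4, so the residue is -33/8.


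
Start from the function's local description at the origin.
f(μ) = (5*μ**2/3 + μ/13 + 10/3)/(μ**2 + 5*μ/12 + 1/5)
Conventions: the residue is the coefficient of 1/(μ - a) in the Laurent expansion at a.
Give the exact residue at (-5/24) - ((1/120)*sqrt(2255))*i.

The residue is (-289/936) + ((35141/422136)*sqrt(2255))*i.

The factor μ**2 + 5*μ/12 + 1/5 splits as (μ - a)(μ - a') with a = (-5/24) - ((1/120)*sqrt(2255))*i, a' = (-5/24) + ((1/120)*sqrt(2255))*i. At the order-1 pole a set g(μ) = (μ - a)*f(μ) = [5*μ**2/3 + μ/13 + 10/3] / (μ - a').
Simple pole: residue = g(a) at a = (-5/24) - ((1/120)*sqrt(2255))*i, which is (-289/936) + ((35141/422136)*sqrt(2255))*i.


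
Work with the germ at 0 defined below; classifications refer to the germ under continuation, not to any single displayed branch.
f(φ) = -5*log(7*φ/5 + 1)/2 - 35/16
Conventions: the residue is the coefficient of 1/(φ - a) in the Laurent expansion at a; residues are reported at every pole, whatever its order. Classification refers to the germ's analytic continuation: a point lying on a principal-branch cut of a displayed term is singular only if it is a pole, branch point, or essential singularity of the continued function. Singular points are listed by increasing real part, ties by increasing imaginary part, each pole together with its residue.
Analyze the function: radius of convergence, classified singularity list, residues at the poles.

Radius of convergence at 0: 5/7.
At -5/7: a logarithmic branch point.

Branch term (-5/2)*log(1 - φ/(-5/7)): its argument vanishes at φ = -5/7, a logarithmic branch point, modulus 5/7.
The radius of convergence is the smallest modulus among the singular points: 5/7.


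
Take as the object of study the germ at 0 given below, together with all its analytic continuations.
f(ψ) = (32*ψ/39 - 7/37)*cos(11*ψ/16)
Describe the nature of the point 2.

The point is a regular point.

There is no denominator, hence no pole anywhere.
The factor cos(11*ψ/16) is entire.
So the germ continues analytically to 2.


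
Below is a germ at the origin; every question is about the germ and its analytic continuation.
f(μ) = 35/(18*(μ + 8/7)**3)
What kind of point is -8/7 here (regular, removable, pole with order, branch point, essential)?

The point is a pole of order 3.

The denominator factor μ + 8/7 vanishes at -8/7 and appears to the power 3; the numerator there equals 35/18, nonzero, and no other factor vanishes.
Hence a pole whose order is the multiplicity, 3.


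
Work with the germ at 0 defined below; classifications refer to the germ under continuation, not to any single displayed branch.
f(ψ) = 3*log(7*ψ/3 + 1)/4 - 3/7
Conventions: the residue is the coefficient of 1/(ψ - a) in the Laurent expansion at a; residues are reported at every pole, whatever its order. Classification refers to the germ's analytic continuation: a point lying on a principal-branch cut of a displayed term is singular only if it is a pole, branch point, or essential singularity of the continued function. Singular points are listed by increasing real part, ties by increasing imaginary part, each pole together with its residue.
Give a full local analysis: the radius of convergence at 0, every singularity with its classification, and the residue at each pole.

Branch term (3/4)*log(1 - ψ/(-3/7)): its argument vanishes at ψ = -3/7, a logarithmic branch point, modulus 3/7.
The radius of convergence is the smallest modulus among the singular points: 3/7.

Radius of convergence at 0: 3/7.
At -3/7: a logarithmic branch point.


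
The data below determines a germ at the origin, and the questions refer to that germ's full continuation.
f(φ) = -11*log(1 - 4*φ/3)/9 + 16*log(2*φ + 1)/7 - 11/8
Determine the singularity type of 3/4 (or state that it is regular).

The term (-11/9)*log(1 - φ/(3/4)) has argument 1 - 3/4/(3/4) = 0 at 3/4: a logarithmic (infinitely-sheeted) branch point; the remaining terms are analytic or single-valued there.

The point is a logarithmic branch point.


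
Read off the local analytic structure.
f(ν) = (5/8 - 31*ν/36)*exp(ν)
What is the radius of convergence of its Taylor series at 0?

The radius of convergence is infinite.

The factor exp(ν) is entire and contributes no finite singular point.
The polynomial part has no poles.
No finite singular points: the Taylor series at 0 converges everywhere.


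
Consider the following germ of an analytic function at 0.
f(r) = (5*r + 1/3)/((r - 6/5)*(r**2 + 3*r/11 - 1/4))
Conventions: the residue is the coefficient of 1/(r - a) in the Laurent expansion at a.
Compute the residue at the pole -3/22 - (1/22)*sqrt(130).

The residue is -10450/5007 + (2123/43394)*sqrt(130).

The factor r**2 + 3*r/11 - 1/4 splits as (r - a)(r - a') with a = -3/22 - (1/22)*sqrt(130), a' = -3/22 + (1/22)*sqrt(130). At the order-1 pole a set g(r) = (r - a)*f(r) = [(5*r + 1/3)/(r - 6/5)] / (r - a').
Simple pole: residue = g(a) at a = -3/22 - (1/22)*sqrt(130), which is -10450/5007 + (2123/43394)*sqrt(130).


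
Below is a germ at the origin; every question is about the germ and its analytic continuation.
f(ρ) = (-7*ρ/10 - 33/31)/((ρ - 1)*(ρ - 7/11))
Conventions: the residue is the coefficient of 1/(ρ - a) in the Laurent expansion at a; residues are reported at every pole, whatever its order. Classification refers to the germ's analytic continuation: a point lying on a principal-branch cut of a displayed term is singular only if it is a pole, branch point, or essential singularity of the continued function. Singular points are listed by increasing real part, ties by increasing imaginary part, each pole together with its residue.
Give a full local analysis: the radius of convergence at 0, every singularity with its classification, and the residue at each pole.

Denominator factor (ρ - 1): pole of order 1 at 1, modulus 1.
Denominator factor (ρ - 7/11): pole of order 1 at 7/11, modulus 7/11.
The radius of convergence is the smallest modulus among the singular points: 7/11.
At the order-1 pole 7/11 set g(ρ) = (ρ - (7/11))*f(ρ) = (-7*ρ/10 - 33/31)/(ρ - 1).
Simple pole: residue = g(a) at a = 7/11, which is 5149/1240.
At the order-1 pole 1 set g(ρ) = (ρ - (1))*f(ρ) = (-7*ρ/10 - 33/31)/(ρ - 7/11).
Simple pole: residue = g(a) at a = 1, which is -6017/1240.
List the singular points by increasing real part (a conjugate pair: the negative imaginary part first).

Radius of convergence at 0: 7/11.
At 7/11: a pole of order 1; residue 5149/1240.
At 1: a pole of order 1; residue -6017/1240.


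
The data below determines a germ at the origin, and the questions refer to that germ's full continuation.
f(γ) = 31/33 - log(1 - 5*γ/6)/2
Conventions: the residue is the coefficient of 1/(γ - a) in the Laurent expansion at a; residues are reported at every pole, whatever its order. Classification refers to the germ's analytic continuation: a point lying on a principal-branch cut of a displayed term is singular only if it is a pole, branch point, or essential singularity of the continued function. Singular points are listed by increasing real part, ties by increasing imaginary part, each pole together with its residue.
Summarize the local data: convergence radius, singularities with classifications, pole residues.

Radius of convergence at 0: 6/5.
At 6/5: a logarithmic branch point.

Branch term (-1/2)*log(1 - γ/(6/5)): its argument vanishes at γ = 6/5, a logarithmic branch point, modulus 6/5.
The radius of convergence is the smallest modulus among the singular points: 6/5.


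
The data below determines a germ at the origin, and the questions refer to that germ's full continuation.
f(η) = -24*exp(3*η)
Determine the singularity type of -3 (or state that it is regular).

There is no denominator, hence no pole anywhere.
The factor exp(3*η) is entire.
So the germ continues analytically to -3.

The point is a regular point.


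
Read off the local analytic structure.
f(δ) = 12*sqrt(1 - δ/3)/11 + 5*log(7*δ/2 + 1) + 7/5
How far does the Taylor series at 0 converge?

Branch term (5)*log(1 - δ/(-2/7)): its argument vanishes at δ = -2/7, a logarithmic branch point, modulus 2/7.
Branch term (12/11)*sqrt(1 - δ/(3)): its argument vanishes at δ = 3, a square-root branch point, modulus 3.
The radius of convergence is the smallest modulus among the singular points: 2/7.

The radius of convergence is 2/7.


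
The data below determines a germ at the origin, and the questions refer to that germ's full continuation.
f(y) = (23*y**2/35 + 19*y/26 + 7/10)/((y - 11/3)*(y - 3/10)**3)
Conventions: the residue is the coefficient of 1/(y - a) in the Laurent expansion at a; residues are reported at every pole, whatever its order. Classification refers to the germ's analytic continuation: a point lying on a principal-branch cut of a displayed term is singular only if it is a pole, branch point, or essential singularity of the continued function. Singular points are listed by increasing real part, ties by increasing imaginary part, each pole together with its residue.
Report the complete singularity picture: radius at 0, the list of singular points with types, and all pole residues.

Denominator factor (y - 11/3): pole of order 1 at 11/3, modulus 11/3.
Denominator factor (y - 3/10)^3: pole of order 3 at 3/10, modulus 3/10.
The radius of convergence is the smallest modulus among the singular points: 3/10.
At the order-3 pole 3/10 set g(y) = (y - (3/10))^3*f(y) = (23*y**2/35 + 19*y/26 + 7/10)/(y - 11/3).
Order-3 pole: residue = g''(a)/2; g''(3/10) = -60021600/93757391, so the residue is -30010800/93757391.
At the order-1 pole 11/3 set g(y) = (y - (11/3))*f(y) = (23*y**2/35 + 19*y/26 + 7/10)/(y - 3/10)**3.
Simple pole: residue = g(a) at a = 11/3, which is 30010800/93757391.
List the singular points by increasing real part (a conjugate pair: the negative imaginary part first).

Radius of convergence at 0: 3/10.
At 3/10: a pole of order 3; residue -30010800/93757391.
At 11/3: a pole of order 1; residue 30010800/93757391.


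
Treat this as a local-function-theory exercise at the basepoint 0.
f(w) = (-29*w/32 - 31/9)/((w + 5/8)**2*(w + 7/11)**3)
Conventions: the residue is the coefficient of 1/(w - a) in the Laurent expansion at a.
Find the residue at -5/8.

At the order-2 pole -5/8 set g(w) = (w - (-5/8))^2*f(w) = (-29*w/32 - 31/9)/(w + 7/11)**3.
Order-2 pole: residue = g'(a); g'(-5/8) = 1551498784/3, so the residue is 1551498784/3.

The residue is 1551498784/3.


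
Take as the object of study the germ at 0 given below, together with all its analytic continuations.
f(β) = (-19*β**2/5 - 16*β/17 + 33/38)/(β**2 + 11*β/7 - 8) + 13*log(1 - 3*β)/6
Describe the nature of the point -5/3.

Denominator factors: β**2 + 11*β/7 - 8 = -494/63 at β = -5/3 — none vanishes.
Branch term log(1 - β/(1/3)): argument at -5/3 is 6, nonzero, so -5/3 is not its branch point (a point on a principal cut is still regular for the continued germ).
So the germ continues analytically to -5/3.

The point is a regular point.


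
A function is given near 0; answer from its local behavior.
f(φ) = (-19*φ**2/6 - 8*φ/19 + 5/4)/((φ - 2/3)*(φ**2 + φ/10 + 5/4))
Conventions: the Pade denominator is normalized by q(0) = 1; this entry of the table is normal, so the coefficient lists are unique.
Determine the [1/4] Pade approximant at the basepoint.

Taylor coefficients needed (expand at 0): a_0 = -3/2, a_1 = -3087/1900, a_2 = 238723/95000, a_3 = 13647233/4750000, a_4 = 100074443/237500000, a_5 = 19713439353/11875000000.
Write the denominator as Q(φ) = 1 + q1*φ + q2*φ^2 + q3*φ^3 + q4*φ^4. Requiring Q*f - P = O(φ^6) with deg P <= 1 kills the coefficients of φ^2..φ^5 in Q*f:
  φ^2: a_2 + q1*a_1 + q2*a_0 = 0, i.e. 238723/95000 + (-3087/1900)*q1 + (-3/2)*q2 = 0.
  φ^3: a_3 + q1*a_2 + q2*a_1 + q3*a_0 = 0, i.e. 13647233/4750000 + (238723/95000)*q1 + (-3087/1900)*q2 + (-3/2)*q3 = 0.
  φ^4: a_4 + q1*a_3 + q2*a_2 + q3*a_1 + q4*a_0 = 0, i.e. 100074443/237500000 + (13647233/4750000)*q1 + (238723/95000)*q2 + (-3087/1900)*q3 + (-3/2)*q4 = 0.
  φ^5: a_5 + q1*a_4 + q2*a_3 + q3*a_2 + q4*a_1 = 0, i.e. 19713439353/11875000000 + (100074443/237500000)*q1 + (13647233/4750000)*q2 + (238723/95000)*q3 + (-3087/1900)*q4 = 0.
Solving this linear system: q1 = -3976920887/19624532350, q2 = 111550841581/58873597050, q3 = -14023810256/29436798525, q4 = 316412218901/88310395575.
The numerator is Q*f truncated at degree 1: P0 = a_0 = -3/2; P1 = a_1 + q1*a_0 = -98493413673/74573222930.

The Pade approximant has numerator coefficients [-3/2, -98493413673/74573222930]; denominator coefficients [1, -3976920887/19624532350, 111550841581/58873597050, -14023810256/29436798525, 316412218901/88310395575].


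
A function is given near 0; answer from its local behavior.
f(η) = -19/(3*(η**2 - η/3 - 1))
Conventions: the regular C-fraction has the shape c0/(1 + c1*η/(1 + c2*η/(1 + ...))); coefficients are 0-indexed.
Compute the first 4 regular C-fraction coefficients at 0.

Taylor coefficients (expand at 0): a_0 = 19/3, a_1 = -19/9, a_2 = 190/27, a_3 = -361/81.
c0 = a_0 = 19/3. Peel one level at a time: if S = 1 + c*η/S' with S'(0) = 1, then c is the η-coefficient of S and S' = c*η/(S - 1).
S_1 = c0/f = 1 + (1/3)*η + (-1)*η^2 + ...; c1 = 1/3.
S_2 = c1*η/(S_1 - 1) = 1 + (3)*η + (9)*η^2 + ...; c2 = 3.
S_3 = c2*η/(S_2 - 1) = 1 + (-3)*η + ...; c3 = -3.

The regular C-fraction coefficients are [19/3, 1/3, 3, -3].


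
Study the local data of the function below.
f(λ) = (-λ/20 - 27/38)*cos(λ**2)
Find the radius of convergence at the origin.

The factor cos(λ**2) is entire and contributes no finite singular point.
The polynomial part has no poles.
No finite singular points: the Taylor series at 0 converges everywhere.

The radius of convergence is infinite.


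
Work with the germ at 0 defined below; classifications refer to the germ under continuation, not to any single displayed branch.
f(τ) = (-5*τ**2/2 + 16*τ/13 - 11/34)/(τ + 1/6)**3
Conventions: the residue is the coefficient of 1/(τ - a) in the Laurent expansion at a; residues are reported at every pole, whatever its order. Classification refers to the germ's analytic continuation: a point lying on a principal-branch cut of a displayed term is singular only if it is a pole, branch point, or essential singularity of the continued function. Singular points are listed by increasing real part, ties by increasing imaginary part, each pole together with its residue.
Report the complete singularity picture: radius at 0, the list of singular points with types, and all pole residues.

Radius of convergence at 0: 1/6.
At -1/6: a pole of order 3; residue -5/2.

Denominator factor (τ + 1/6)^3: pole of order 3 at -1/6, modulus 1/6.
The radius of convergence is the smallest modulus among the singular points: 1/6.
At the order-3 pole -1/6 set g(τ) = (τ - (-1/6))^3*f(τ) = -5*τ**2/2 + 16*τ/13 - 11/34.
Order-3 pole: residue = g''(a)/2; g''(-1/6) = -5, so the residue is -5/2.


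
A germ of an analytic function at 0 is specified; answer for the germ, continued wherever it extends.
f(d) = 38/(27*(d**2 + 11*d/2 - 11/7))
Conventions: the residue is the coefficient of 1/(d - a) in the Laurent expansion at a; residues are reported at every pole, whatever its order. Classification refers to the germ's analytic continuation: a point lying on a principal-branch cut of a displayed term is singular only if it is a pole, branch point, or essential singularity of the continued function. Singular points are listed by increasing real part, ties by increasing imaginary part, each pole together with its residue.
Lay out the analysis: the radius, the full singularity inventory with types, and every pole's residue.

Denominator factor (d**2 + 11*d/2 - 11/7): discriminant 1023/28, real irrational roots -11/4 + (1/28)*sqrt(7161) and -11/4 - (1/28)*sqrt(7161); poles of order 1, moduli -11/4 + (1/28)*sqrt(7161) and 11/4 + (1/28)*sqrt(7161).
The radius of convergence is the smallest modulus among the singular points: -11/4 + (1/28)*sqrt(7161).
The factor d**2 + 11*d/2 - 11/7 splits as (d - a)(d - a') with a = -11/4 - (1/28)*sqrt(7161), a' = -11/4 + (1/28)*sqrt(7161). At the order-1 pole a set g(d) = (d - a)*f(d) = [38/27] / (d - a').
Simple pole: residue = g(a) at a = -11/4 - (1/28)*sqrt(7161), which is -(76/27621)*sqrt(7161).
The factor d**2 + 11*d/2 - 11/7 splits as (d - a)(d - a') with a = -11/4 + (1/28)*sqrt(7161), a' = -11/4 - (1/28)*sqrt(7161). At the order-1 pole a set g(d) = (d - a)*f(d) = [38/27] / (d - a').
Simple pole: residue = g(a) at a = -11/4 + (1/28)*sqrt(7161), which is (76/27621)*sqrt(7161).
List the singular points by increasing real part (a conjugate pair: the negative imaginary part first).

Radius of convergence at 0: -11/4 + (1/28)*sqrt(7161).
At -11/4 - (1/28)*sqrt(7161): a pole of order 1; residue -(76/27621)*sqrt(7161).
At -11/4 + (1/28)*sqrt(7161): a pole of order 1; residue (76/27621)*sqrt(7161).


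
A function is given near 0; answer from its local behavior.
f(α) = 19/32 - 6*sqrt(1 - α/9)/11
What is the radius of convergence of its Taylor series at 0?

Branch term (-6/11)*sqrt(1 - α/(9)): its argument vanishes at α = 9, a square-root branch point, modulus 9.
The radius of convergence is the smallest modulus among the singular points: 9.

The radius of convergence is 9.


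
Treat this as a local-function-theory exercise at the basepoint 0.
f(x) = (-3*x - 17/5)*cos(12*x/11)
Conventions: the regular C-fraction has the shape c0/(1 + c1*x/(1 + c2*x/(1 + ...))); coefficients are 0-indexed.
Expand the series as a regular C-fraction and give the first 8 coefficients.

The regular C-fraction coefficients are [-17/5, -15/17, 16011/10285, -408/605, -1700/5337, -51155/90729, 2376684273/2630645875, -3266244/154743875].

Taylor coefficients (expand at 0): a_0 = -17/5, a_1 = -3, a_2 = 1224/605, a_3 = 216/121, a_4 = -14688/73205, a_5 = -2592/14641, a_6 = 352512/44289025, a_7 = 62208/8857805.
c0 = a_0 = -17/5. Peel one level at a time: if S = 1 + c*x/S' with S'(0) = 1, then c is the x-coefficient of S and S' = c*x/(S - 1).
S_1 = c0/f = 1 + (-15/17)*x + (48033/34969)*x^2 + ...; c1 = -15/17.
S_2 = c1*x/(S_1 - 1) = 1 + (16011/10285)*x + (384264/366025)*x^2 + ...; c2 = 16011/10285.
S_3 = c2*x/(S_2 - 1) = 1 + (-408/605)*x + (-46240/215259)*x^2 + ...; c3 = -408/605.
S_4 = c3*x/(S_3 - 1) = 1 + (-1700/5337)*x + (-5115500/28483569)*x^2 + ...; c4 = -1700/5337.
S_5 = c4*x/(S_4 - 1) = 1 + (-51155/90729)*x + (792228091/1555246275)*x^2 + ...; c5 = -51155/90729.
S_6 = c5*x/(S_5 - 1) = 1 + (2376684273/2630645875)*x + (456637102740036/23945666850015625)*x^2 + ...; c6 = 2376684273/2630645875.
S_7 = c6*x/(S_6 - 1) = 1 + (-3266244/154743875)*x + ...; c7 = -3266244/154743875.


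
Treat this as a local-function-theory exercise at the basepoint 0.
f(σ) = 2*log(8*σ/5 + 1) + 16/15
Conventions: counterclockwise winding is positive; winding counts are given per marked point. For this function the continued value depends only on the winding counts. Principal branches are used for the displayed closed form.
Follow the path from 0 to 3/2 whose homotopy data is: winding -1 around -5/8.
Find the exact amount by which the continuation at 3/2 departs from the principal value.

Continued minus principal equals -(4)*pi*i.

The rational part is single-valued and drops out of the difference; each branch term changes only by its own monodromy.
(2)*log(1 - σ/(-5/8)): each positive loop around -5/8 adds 2*pi*i to the log, so winding -1 contributes (2)*(-1)*2*pi*i = -(4)*pi*i.
Summing the contributions at σ = 3/2 gives -(4)*pi*i.


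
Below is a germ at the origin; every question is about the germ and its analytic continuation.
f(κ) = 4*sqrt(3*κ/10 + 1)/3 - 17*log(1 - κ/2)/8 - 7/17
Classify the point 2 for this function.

The point is a logarithmic branch point.

The term (-17/8)*log(1 - κ/(2)) has argument 1 - 2/(2) = 0 at 2: a logarithmic (infinitely-sheeted) branch point; the remaining terms are analytic or single-valued there.


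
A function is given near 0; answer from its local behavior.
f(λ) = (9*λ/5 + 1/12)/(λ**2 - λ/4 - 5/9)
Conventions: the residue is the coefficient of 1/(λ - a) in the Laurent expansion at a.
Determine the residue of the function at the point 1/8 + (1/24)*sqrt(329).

The factor λ**2 - λ/4 - 5/9 splits as (λ - a)(λ - a') with a = 1/8 + (1/24)*sqrt(329), a' = 1/8 - (1/24)*sqrt(329). At the order-1 pole a set g(λ) = (λ - a)*f(λ) = [9*λ/5 + 1/12] / (λ - a').
Simple pole: residue = g(a) at a = 1/8 + (1/24)*sqrt(329), which is 9/10 + (37/3290)*sqrt(329).

The residue is 9/10 + (37/3290)*sqrt(329).


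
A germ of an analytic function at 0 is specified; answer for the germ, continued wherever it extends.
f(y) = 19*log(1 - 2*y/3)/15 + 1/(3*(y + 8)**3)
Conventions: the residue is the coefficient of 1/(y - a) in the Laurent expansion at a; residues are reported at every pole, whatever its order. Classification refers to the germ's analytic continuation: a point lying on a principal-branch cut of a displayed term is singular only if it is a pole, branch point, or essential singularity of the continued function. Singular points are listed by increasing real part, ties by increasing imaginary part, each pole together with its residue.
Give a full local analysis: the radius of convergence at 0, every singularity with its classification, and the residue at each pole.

Denominator factor (y + 8)^3: pole of order 3 at -8, modulus 8.
Branch term (19/15)*log(1 - y/(3/2)): its argument vanishes at y = 3/2, a logarithmic branch point, modulus 3/2.
The radius of convergence is the smallest modulus among the singular points: 3/2.
The branch term is analytic at -8 and contributes nothing to the residue; only the rational part matters.
At the order-3 pole -8 set g(y) = (y - (-8))^3*(rational part) = 1/3.
Order-3 pole: residue = g''(a)/2; g''(-8) = 0, so the residue is 0.
List the singular points by increasing real part (a conjugate pair: the negative imaginary part first).

Radius of convergence at 0: 3/2.
At -8: a pole of order 3; residue 0.
At 3/2: a logarithmic branch point.


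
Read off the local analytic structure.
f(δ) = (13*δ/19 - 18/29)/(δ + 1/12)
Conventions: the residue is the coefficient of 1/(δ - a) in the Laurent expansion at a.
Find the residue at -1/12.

The residue is -4481/6612.

At the order-1 pole -1/12 set g(δ) = (δ - (-1/12))*f(δ) = 13*δ/19 - 18/29.
Simple pole: residue = g(a) at a = -1/12, which is -4481/6612.


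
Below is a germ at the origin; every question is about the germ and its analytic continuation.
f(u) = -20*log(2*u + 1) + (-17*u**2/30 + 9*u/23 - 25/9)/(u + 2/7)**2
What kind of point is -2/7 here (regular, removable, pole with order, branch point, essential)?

The point is a pole of order 2.

The denominator factor u + 2/7 vanishes at -2/7 and appears to the power 2; the numerator there equals -148891/50715, nonzero, and no other factor vanishes.
The branch terms are analytic at this point.
Hence a pole whose order is the multiplicity, 2.


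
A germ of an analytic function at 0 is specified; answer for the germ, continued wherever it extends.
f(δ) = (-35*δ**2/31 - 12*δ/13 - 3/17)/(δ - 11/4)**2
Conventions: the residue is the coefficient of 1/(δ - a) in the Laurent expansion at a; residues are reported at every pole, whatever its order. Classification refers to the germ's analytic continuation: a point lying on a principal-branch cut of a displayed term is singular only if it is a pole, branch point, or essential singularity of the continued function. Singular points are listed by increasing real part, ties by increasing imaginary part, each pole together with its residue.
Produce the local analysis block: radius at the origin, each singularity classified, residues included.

Denominator factor (δ - 11/4)^2: pole of order 2 at 11/4, modulus 11/4.
The radius of convergence is the smallest modulus among the singular points: 11/4.
At the order-2 pole 11/4 set g(δ) = (δ - (11/4))^2*f(δ) = -35*δ**2/31 - 12*δ/13 - 3/17.
Order-2 pole: residue = g'(a); g'(11/4) = -5749/806, so the residue is -5749/806.

Radius of convergence at 0: 11/4.
At 11/4: a pole of order 2; residue -5749/806.


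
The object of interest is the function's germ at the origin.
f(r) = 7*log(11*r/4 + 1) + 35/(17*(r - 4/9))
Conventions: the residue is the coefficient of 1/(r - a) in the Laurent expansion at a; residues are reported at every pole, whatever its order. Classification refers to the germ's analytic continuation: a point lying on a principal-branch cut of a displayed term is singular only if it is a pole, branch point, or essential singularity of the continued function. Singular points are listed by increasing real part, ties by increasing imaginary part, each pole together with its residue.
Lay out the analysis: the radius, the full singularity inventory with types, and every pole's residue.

Denominator factor (r - 4/9): pole of order 1 at 4/9, modulus 4/9.
Branch term (7)*log(1 - r/(-4/11)): its argument vanishes at r = -4/11, a logarithmic branch point, modulus 4/11.
The radius of convergence is the smallest modulus among the singular points: 4/11.
The branch term is analytic at 4/9 and contributes nothing to the residue; only the rational part matters.
At the order-1 pole 4/9 set g(r) = (r - (4/9))*(rational part) = 35/17.
Simple pole: residue = g(a) at a = 4/9, which is 35/17.
List the singular points by increasing real part (a conjugate pair: the negative imaginary part first).

Radius of convergence at 0: 4/11.
At -4/11: a logarithmic branch point.
At 4/9: a pole of order 1; residue 35/17.


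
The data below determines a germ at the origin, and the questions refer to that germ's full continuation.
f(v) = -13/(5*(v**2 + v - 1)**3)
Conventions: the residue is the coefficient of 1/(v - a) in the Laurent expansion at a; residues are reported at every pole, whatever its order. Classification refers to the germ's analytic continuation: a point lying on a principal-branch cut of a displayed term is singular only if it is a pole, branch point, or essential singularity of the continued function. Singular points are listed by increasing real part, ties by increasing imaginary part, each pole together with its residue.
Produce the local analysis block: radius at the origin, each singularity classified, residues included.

Denominator factor (v**2 + v - 1)^3: discriminant 5, real irrational roots -1/2 + (1/2)*sqrt(5) and -1/2 - (1/2)*sqrt(5); poles of order 3, moduli -1/2 + (1/2)*sqrt(5) and 1/2 + (1/2)*sqrt(5).
The radius of convergence is the smallest modulus among the singular points: -1/2 + (1/2)*sqrt(5).
The factor v**2 + v - 1 splits as (v - a)(v - a') with a = -1/2 - (1/2)*sqrt(5), a' = -1/2 + (1/2)*sqrt(5). At the order-3 pole a set g(v) = (v - a)^3*f(v) = [-13/5] / (v - a')^3.
Order-3 pole: residue = g''(a)/2; g''(-1/2 - (1/2)*sqrt(5)) = (156/625)*sqrt(5), so the residue is (78/625)*sqrt(5).
The factor v**2 + v - 1 splits as (v - a)(v - a') with a = -1/2 + (1/2)*sqrt(5), a' = -1/2 - (1/2)*sqrt(5). At the order-3 pole a set g(v) = (v - a)^3*f(v) = [-13/5] / (v - a')^3.
Order-3 pole: residue = g''(a)/2; g''(-1/2 + (1/2)*sqrt(5)) = -(156/625)*sqrt(5), so the residue is -(78/625)*sqrt(5).
List the singular points by increasing real part (a conjugate pair: the negative imaginary part first).

Radius of convergence at 0: -1/2 + (1/2)*sqrt(5).
At -1/2 - (1/2)*sqrt(5): a pole of order 3; residue (78/625)*sqrt(5).
At -1/2 + (1/2)*sqrt(5): a pole of order 3; residue -(78/625)*sqrt(5).


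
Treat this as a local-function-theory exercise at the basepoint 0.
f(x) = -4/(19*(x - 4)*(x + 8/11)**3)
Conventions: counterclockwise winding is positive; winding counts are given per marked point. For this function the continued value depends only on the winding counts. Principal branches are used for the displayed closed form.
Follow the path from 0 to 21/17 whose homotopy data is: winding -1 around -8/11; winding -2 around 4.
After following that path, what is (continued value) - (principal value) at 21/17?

Continued minus principal equals 0.

The function is rational, hence single-valued: continuing it around any pole returns the same value, so the difference is 0.


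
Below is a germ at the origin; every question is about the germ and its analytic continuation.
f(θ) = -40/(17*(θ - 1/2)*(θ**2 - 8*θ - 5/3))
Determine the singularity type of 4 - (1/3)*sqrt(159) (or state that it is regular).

The denominator factor θ**2 - 8*θ - 5/3 vanishes at 4 - (1/3)*sqrt(159) and appears to the power 1; the numerator there equals -40/17, nonzero, and no other factor vanishes.
Hence a pole whose order is the multiplicity, 1.

The point is a pole of order 1.


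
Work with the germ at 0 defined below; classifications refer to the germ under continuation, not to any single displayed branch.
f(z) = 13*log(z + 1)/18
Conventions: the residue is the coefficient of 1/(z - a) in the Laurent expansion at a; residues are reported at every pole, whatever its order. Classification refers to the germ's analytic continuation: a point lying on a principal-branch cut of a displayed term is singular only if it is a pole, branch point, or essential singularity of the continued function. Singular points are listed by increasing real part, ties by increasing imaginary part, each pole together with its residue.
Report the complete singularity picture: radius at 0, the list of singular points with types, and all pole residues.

Branch term (13/18)*log(1 - z/(-1)): its argument vanishes at z = -1, a logarithmic branch point, modulus 1.
The radius of convergence is the smallest modulus among the singular points: 1.

Radius of convergence at 0: 1.
At -1: a logarithmic branch point.


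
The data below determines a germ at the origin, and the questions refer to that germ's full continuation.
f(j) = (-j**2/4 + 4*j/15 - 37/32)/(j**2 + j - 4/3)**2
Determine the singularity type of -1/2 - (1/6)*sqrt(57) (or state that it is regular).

The point is a pole of order 2.

The denominator factor j**2 + j - 4/3 vanishes at -1/2 - (1/6)*sqrt(57) and appears to the power 2; the numerator there equals -839/480 - (31/360)*sqrt(57), nonzero, and no other factor vanishes.
Hence a pole whose order is the multiplicity, 2.


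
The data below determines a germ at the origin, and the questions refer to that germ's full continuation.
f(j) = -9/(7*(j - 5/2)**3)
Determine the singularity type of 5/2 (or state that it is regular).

The point is a pole of order 3.

The denominator factor j - 5/2 vanishes at 5/2 and appears to the power 3; the numerator there equals -9/7, nonzero, and no other factor vanishes.
Hence a pole whose order is the multiplicity, 3.


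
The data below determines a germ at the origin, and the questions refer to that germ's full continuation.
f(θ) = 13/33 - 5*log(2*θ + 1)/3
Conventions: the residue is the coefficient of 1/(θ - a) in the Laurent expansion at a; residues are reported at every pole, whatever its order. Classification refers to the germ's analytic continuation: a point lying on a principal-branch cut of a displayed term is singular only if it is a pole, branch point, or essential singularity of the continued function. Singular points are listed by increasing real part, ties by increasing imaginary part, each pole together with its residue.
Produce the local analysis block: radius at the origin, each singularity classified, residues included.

Radius of convergence at 0: 1/2.
At -1/2: a logarithmic branch point.

Branch term (-5/3)*log(1 - θ/(-1/2)): its argument vanishes at θ = -1/2, a logarithmic branch point, modulus 1/2.
The radius of convergence is the smallest modulus among the singular points: 1/2.
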